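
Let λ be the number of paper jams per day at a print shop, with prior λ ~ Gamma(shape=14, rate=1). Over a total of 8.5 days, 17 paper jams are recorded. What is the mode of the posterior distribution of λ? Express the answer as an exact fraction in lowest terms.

Total count 17 over total exposure 8.5 days.
Posterior: α' = 14 + 17 = 31, β' = 1 + 8.5 = 19/2.
Posterior mode = (α'−1)/β' = 30/(19/2) = 60/19.

60/19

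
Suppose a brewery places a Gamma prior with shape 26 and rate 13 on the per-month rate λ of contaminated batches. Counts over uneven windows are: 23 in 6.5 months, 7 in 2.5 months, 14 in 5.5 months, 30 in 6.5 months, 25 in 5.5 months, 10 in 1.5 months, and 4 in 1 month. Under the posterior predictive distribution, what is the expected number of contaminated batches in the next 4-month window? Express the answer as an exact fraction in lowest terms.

Total count: 23 + 7 + 14 + 30 + 25 + 10 + 4 = 113.
Total exposure: 6.5 + 2.5 + 5.5 + 6.5 + 5.5 + 1.5 + 1 = 29 months.
Posterior: α' = 26 + 113 = 139, β' = 13 + 29 = 42.
Predictive mean over a 4-month window = T·E[λ|data] = 4·139/42 = 278/21.

278/21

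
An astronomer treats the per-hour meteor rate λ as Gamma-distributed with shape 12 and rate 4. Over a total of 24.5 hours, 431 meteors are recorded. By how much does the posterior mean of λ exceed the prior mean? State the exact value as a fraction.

715/57

Total count 431 over total exposure 24.5 hours.
By Gamma–Poisson conjugacy, the posterior is Gamma(α + Σx, β + Σt) = Gamma(12 + 431, 4 + 24.5) = Gamma(443, 57/2).
Posterior mean = 443/(57/2) = 886/57; prior mean = 12/4 = 3. Difference = 886/57 − 3 = 715/57.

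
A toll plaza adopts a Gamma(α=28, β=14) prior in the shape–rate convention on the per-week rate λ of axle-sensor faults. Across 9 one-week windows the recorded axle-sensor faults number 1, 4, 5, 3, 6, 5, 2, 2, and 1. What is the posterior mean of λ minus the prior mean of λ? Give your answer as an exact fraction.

Total count: 1 + 4 + 5 + 3 + 6 + 5 + 2 + 2 + 1 = 29.
Total exposure: 9 weeks.
Posterior: α' = 28 + 29 = 57, β' = 14 + 9 = 23.
Posterior mean = 57/23 = 57/23; prior mean = 28/14 = 2. Difference = 57/23 − 2 = 11/23.

11/23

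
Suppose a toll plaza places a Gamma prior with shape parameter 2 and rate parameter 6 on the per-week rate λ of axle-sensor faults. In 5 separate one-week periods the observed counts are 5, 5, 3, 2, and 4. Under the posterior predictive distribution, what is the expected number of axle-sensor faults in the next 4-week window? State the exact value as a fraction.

Total count: 5 + 5 + 3 + 2 + 4 = 19.
Total exposure: 5 weeks.
By Gamma–Poisson conjugacy, the posterior is Gamma(α + Σx, β + Σt) = Gamma(2 + 19, 6 + 5) = Gamma(21, 11).
Predictive mean over a 4-week window = T·E[λ|data] = 4·21/11 = 84/11.

84/11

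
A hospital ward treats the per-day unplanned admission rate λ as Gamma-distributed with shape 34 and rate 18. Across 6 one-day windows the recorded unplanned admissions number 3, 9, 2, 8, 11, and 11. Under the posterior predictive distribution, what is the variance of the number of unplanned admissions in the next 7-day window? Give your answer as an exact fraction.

2821/96

Total count: 3 + 9 + 2 + 8 + 11 + 11 = 44.
Total exposure: 6 days.
Posterior: α' = 34 + 44 = 78, β' = 18 + 6 = 24.
The posterior predictive for a window of length T is Negative Binomial with variance T·α'·(β'+T)/β'² = 7·78·31/576 = 2821/96.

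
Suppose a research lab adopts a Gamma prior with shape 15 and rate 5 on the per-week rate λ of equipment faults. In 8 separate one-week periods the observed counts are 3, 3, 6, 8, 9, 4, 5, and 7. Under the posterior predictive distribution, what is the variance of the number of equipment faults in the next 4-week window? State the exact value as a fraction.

4080/169

Total count: 3 + 3 + 6 + 8 + 9 + 4 + 5 + 7 = 45.
Total exposure: 8 weeks.
The Gamma prior is conjugate for the Poisson rate, so λ | data ~ Gamma(15+45, 5+8) = Gamma(60, 13).
The posterior predictive for a window of length T is Negative Binomial with variance T·α'·(β'+T)/β'² = 4·60·17/169 = 4080/169.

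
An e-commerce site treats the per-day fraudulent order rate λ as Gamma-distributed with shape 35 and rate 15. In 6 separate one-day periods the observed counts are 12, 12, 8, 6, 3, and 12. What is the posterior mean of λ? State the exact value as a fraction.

Total count: 12 + 12 + 8 + 6 + 3 + 12 = 53.
Total exposure: 6 days.
Gamma(α, β) with Poisson data over total exposure Σt gives posterior Gamma(α+Σx, β+Σt) = Gamma(88, 21).
Posterior mean = α'/β' = 88/21.

88/21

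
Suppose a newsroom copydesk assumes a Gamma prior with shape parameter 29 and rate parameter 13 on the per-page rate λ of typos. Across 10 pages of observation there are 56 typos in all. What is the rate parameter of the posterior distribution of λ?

Total count 56 over total exposure 10 pages.
Gamma(α, β) with Poisson data over total exposure Σt gives posterior Gamma(α+Σx, β+Σt) = Gamma(85, 23).

23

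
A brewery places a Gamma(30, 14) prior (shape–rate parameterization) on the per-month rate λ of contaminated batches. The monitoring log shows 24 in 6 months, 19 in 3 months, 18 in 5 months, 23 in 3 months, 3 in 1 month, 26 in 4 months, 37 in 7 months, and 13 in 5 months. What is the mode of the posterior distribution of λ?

4

Total count: 24 + 19 + 18 + 23 + 3 + 26 + 37 + 13 = 163.
Total exposure: 6 + 3 + 5 + 3 + 1 + 4 + 7 + 5 = 34 months.
By Gamma–Poisson conjugacy, the posterior is Gamma(α + Σx, β + Σt) = Gamma(30 + 163, 14 + 34) = Gamma(193, 48).
Posterior mode = (α'−1)/β' = 192/48 = 4.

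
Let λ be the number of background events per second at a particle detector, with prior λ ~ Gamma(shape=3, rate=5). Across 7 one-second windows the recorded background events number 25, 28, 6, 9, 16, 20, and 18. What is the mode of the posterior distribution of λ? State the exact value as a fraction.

31/3

Total count: 25 + 28 + 6 + 9 + 16 + 20 + 18 = 122.
Total exposure: 7 seconds.
Posterior: α' = 3 + 122 = 125, β' = 5 + 7 = 12.
Posterior mode = (α'−1)/β' = 124/12 = 31/3.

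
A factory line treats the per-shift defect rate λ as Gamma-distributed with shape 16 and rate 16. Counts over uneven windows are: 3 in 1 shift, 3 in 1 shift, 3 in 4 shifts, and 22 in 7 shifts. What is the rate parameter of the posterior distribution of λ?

29

Total count: 3 + 3 + 3 + 22 = 31.
Total exposure: 1 + 1 + 4 + 7 = 13 shifts.
By Gamma–Poisson conjugacy, the posterior is Gamma(α + Σx, β + Σt) = Gamma(16 + 31, 16 + 13) = Gamma(47, 29).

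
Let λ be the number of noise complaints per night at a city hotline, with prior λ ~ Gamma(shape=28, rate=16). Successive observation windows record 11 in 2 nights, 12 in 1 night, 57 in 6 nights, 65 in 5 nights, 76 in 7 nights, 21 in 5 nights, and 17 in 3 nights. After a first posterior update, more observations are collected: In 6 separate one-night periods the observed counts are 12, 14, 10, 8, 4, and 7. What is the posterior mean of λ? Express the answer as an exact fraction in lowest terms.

Total count: 11 + 12 + 57 + 65 + 76 + 21 + 17 = 259.
Total exposure: 2 + 1 + 6 + 5 + 7 + 5 + 3 = 29 nights.
After the first batch: Gamma(28 + 259, 16 + 29) = Gamma(287, 45).
Total count: 12 + 14 + 10 + 8 + 4 + 7 = 55.
Total exposure: 6 nights.
After the second batch: Gamma(287 + 55, 45 + 6) = Gamma(342, 51).
Posterior mean = α'/β' = 342/51 = 114/17.

114/17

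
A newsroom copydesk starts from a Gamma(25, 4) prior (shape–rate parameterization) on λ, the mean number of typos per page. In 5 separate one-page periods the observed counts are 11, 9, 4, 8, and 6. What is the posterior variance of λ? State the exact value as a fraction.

Total count: 11 + 9 + 4 + 8 + 6 = 38.
Total exposure: 5 pages.
Conjugate update: add total count to the shape and total exposure to the rate, giving Gamma(63, 9).
Posterior variance = α'/β'² = 63/81 = 7/9.

7/9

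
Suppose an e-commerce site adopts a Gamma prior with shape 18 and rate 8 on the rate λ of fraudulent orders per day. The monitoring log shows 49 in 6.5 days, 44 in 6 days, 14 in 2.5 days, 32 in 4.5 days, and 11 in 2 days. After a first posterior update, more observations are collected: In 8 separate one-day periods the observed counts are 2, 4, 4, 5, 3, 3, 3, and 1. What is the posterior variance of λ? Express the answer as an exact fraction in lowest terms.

Total count: 49 + 44 + 14 + 32 + 11 = 150.
Total exposure: 6.5 + 6 + 2.5 + 4.5 + 2 = 21.5 days.
After the first batch: Gamma(18 + 150, 8 + 21.5) = Gamma(168, 59/2).
Total count: 2 + 4 + 4 + 5 + 3 + 3 + 3 + 1 = 25.
Total exposure: 8 days.
After the second batch: Gamma(168 + 25, 59/2 + 8) = Gamma(193, 75/2).
Posterior variance = α'/β'² = 193/(5625/4) = 772/5625.

772/5625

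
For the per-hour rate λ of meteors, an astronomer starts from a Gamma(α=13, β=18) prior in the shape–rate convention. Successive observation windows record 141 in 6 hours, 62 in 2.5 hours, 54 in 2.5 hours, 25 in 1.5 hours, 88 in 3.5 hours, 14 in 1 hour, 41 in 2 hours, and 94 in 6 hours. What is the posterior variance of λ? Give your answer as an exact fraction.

Total count: 141 + 62 + 54 + 25 + 88 + 14 + 41 + 94 = 519.
Total exposure: 6 + 2.5 + 2.5 + 1.5 + 3.5 + 1 + 2 + 6 = 25 hours.
Gamma(α, β) with Poisson data over total exposure Σt gives posterior Gamma(α+Σx, β+Σt) = Gamma(532, 43).
Posterior variance = α'/β'² = 532/1849.

532/1849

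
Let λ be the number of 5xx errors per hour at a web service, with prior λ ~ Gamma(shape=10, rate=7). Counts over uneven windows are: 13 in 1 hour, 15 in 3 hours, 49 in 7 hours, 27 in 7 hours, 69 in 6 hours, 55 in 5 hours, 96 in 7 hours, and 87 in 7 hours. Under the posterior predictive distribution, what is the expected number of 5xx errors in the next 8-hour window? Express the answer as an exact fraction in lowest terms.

1684/25

Total count: 13 + 15 + 49 + 27 + 69 + 55 + 96 + 87 = 411.
Total exposure: 1 + 3 + 7 + 7 + 6 + 5 + 7 + 7 = 43 hours.
The Gamma prior is conjugate for the Poisson rate, so λ | data ~ Gamma(10+411, 7+43) = Gamma(421, 50).
Predictive mean over an 8-hour window = T·E[λ|data] = 8·421/50 = 1684/25.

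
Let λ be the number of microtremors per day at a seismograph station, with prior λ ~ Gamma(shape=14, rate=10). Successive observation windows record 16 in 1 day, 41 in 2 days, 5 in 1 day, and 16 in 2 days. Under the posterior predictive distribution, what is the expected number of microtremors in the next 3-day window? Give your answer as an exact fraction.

69/4

Total count: 16 + 41 + 5 + 16 = 78.
Total exposure: 1 + 2 + 1 + 2 = 6 days.
Conjugate update: add total count to the shape and total exposure to the rate, giving Gamma(92, 16).
Predictive mean over a 3-day window = T·E[λ|data] = 3·92/16 = 69/4.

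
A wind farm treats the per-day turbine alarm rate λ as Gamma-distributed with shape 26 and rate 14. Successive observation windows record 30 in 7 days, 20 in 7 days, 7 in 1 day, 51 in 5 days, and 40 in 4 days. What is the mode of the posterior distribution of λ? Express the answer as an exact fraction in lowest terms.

173/38

Total count: 30 + 20 + 7 + 51 + 40 = 148.
Total exposure: 7 + 7 + 1 + 5 + 4 = 24 days.
By Gamma–Poisson conjugacy, the posterior is Gamma(α + Σx, β + Σt) = Gamma(26 + 148, 14 + 24) = Gamma(174, 38).
Posterior mode = (α'−1)/β' = 173/38.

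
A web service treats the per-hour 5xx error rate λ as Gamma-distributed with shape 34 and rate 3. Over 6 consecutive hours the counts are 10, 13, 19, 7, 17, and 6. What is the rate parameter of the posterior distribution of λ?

9

Total count: 10 + 13 + 19 + 7 + 17 + 6 = 72.
Total exposure: 6 hours.
Conjugate update: add total count to the shape and total exposure to the rate, giving Gamma(106, 9).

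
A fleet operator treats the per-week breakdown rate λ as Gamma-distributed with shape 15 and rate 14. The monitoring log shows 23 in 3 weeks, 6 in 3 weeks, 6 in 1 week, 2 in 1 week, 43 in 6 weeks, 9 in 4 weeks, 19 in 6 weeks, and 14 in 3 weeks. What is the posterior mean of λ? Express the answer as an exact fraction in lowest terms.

Total count: 23 + 6 + 6 + 2 + 43 + 9 + 19 + 14 = 122.
Total exposure: 3 + 3 + 1 + 1 + 6 + 4 + 6 + 3 = 27 weeks.
Gamma(α, β) with Poisson data over total exposure Σt gives posterior Gamma(α+Σx, β+Σt) = Gamma(137, 41).
Posterior mean = α'/β' = 137/41.

137/41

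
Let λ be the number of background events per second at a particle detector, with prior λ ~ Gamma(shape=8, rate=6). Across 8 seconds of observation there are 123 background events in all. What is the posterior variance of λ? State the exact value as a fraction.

Total count 123 over total exposure 8 seconds.
By Gamma–Poisson conjugacy, the posterior is Gamma(α + Σx, β + Σt) = Gamma(8 + 123, 6 + 8) = Gamma(131, 14).
Posterior variance = α'/β'² = 131/196.

131/196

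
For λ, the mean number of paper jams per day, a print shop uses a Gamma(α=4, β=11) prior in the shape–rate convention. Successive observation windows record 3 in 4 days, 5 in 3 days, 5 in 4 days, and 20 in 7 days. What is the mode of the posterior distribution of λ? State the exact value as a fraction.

Total count: 3 + 5 + 5 + 20 = 33.
Total exposure: 4 + 3 + 4 + 7 = 18 days.
Posterior: α' = 4 + 33 = 37, β' = 11 + 18 = 29.
Posterior mode = (α'−1)/β' = 36/29.

36/29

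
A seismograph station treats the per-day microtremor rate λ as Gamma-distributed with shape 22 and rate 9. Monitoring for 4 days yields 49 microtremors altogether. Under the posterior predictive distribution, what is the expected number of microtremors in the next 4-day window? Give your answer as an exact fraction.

284/13

Total count 49 over total exposure 4 days.
Conjugate update: add total count to the shape and total exposure to the rate, giving Gamma(71, 13).
Predictive mean over a 4-day window = T·E[λ|data] = 4·71/13 = 284/13.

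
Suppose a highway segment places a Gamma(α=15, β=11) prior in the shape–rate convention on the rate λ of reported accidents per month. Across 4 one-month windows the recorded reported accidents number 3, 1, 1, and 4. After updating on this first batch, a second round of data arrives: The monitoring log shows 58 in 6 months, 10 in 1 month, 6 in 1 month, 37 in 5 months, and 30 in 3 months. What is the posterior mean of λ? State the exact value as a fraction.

165/31

Total count: 3 + 1 + 1 + 4 = 9.
Total exposure: 4 months.
After the first batch: Gamma(15 + 9, 11 + 4) = Gamma(24, 15).
Total count: 58 + 10 + 6 + 37 + 30 = 141.
Total exposure: 6 + 1 + 1 + 5 + 3 = 16 months.
After the second batch: Gamma(24 + 141, 15 + 16) = Gamma(165, 31).
Posterior mean = α'/β' = 165/31.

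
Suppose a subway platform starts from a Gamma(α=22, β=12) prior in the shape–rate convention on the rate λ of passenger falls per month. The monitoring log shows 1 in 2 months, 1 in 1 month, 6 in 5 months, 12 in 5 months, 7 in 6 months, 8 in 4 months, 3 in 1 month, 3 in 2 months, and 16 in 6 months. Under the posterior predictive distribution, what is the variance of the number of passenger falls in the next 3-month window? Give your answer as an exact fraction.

11139/1936

Total count: 1 + 1 + 6 + 12 + 7 + 8 + 3 + 3 + 16 = 57.
Total exposure: 2 + 1 + 5 + 5 + 6 + 4 + 1 + 2 + 6 = 32 months.
Posterior: α' = 22 + 57 = 79, β' = 12 + 32 = 44.
The posterior predictive for a window of length T is Negative Binomial with variance T·α'·(β'+T)/β'² = 3·79·47/1936 = 11139/1936.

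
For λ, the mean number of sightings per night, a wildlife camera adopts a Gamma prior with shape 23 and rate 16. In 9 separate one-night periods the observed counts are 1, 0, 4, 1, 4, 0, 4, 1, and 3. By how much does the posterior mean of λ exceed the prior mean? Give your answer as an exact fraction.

Total count: 1 + 0 + 4 + 1 + 4 + 0 + 4 + 1 + 3 = 18.
Total exposure: 9 nights.
Gamma(α, β) with Poisson data over total exposure Σt gives posterior Gamma(α+Σx, β+Σt) = Gamma(41, 25).
Posterior mean = 41/25 = 41/25; prior mean = 23/16 = 23/16. Difference = 41/25 − 23/16 = 81/400.

81/400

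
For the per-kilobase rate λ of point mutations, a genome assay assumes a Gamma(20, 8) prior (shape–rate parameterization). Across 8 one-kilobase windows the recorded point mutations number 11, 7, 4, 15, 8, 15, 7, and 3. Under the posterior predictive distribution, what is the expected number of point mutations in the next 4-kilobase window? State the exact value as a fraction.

Total count: 11 + 7 + 4 + 15 + 8 + 15 + 7 + 3 = 70.
Total exposure: 8 kilobases.
By Gamma–Poisson conjugacy, the posterior is Gamma(α + Σx, β + Σt) = Gamma(20 + 70, 8 + 8) = Gamma(90, 16).
Predictive mean over a 4-kilobase window = T·E[λ|data] = 4·90/16 = 45/2.

45/2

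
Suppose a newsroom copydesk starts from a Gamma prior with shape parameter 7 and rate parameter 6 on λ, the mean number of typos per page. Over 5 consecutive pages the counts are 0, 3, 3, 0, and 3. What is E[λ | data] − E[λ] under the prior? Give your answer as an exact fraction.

19/66

Total count: 0 + 3 + 3 + 0 + 3 = 9.
Total exposure: 5 pages.
The Gamma prior is conjugate for the Poisson rate, so λ | data ~ Gamma(7+9, 6+5) = Gamma(16, 11).
Posterior mean = 16/11 = 16/11; prior mean = 7/6 = 7/6. Difference = 16/11 − 7/6 = 19/66.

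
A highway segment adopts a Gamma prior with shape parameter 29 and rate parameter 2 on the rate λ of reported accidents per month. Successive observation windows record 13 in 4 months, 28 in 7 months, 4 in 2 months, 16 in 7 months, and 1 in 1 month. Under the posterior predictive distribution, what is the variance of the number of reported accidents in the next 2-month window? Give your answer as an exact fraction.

Total count: 13 + 28 + 4 + 16 + 1 = 62.
Total exposure: 4 + 7 + 2 + 7 + 1 = 21 months.
Gamma(α, β) with Poisson data over total exposure Σt gives posterior Gamma(α+Σx, β+Σt) = Gamma(91, 23).
The posterior predictive for a window of length T is Negative Binomial with variance T·α'·(β'+T)/β'² = 2·91·25/529 = 4550/529.

4550/529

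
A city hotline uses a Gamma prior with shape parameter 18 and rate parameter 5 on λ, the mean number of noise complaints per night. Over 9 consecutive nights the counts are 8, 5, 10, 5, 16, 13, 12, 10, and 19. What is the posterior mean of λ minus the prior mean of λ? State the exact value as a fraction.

Total count: 8 + 5 + 10 + 5 + 16 + 13 + 12 + 10 + 19 = 98.
Total exposure: 9 nights.
Conjugate update: add total count to the shape and total exposure to the rate, giving Gamma(116, 14).
Posterior mean = 116/14 = 58/7; prior mean = 18/5 = 18/5. Difference = 58/7 − 18/5 = 164/35.

164/35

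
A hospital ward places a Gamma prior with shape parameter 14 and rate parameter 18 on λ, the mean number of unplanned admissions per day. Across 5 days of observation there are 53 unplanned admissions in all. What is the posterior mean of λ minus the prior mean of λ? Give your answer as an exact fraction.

442/207

Total count 53 over total exposure 5 days.
Gamma(α, β) with Poisson data over total exposure Σt gives posterior Gamma(α+Σx, β+Σt) = Gamma(67, 23).
Posterior mean = 67/23 = 67/23; prior mean = 14/18 = 7/9. Difference = 67/23 − 7/9 = 442/207.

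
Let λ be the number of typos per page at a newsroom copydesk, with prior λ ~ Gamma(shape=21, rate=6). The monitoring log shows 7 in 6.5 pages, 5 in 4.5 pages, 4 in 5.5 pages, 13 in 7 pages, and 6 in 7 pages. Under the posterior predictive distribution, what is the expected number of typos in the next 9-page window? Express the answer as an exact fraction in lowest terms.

1008/73

Total count: 7 + 5 + 4 + 13 + 6 = 35.
Total exposure: 6.5 + 4.5 + 5.5 + 7 + 7 = 30.5 pages.
Gamma(α, β) with Poisson data over total exposure Σt gives posterior Gamma(α+Σx, β+Σt) = Gamma(56, 73/2).
Predictive mean over a 9-page window = T·E[λ|data] = 9·56/(73/2) = 1008/73.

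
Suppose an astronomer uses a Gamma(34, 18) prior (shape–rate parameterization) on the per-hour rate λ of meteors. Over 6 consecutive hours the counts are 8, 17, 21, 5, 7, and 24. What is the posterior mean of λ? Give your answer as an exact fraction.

Total count: 8 + 17 + 21 + 5 + 7 + 24 = 82.
Total exposure: 6 hours.
Conjugate update: add total count to the shape and total exposure to the rate, giving Gamma(116, 24).
Posterior mean = α'/β' = 116/24 = 29/6.

29/6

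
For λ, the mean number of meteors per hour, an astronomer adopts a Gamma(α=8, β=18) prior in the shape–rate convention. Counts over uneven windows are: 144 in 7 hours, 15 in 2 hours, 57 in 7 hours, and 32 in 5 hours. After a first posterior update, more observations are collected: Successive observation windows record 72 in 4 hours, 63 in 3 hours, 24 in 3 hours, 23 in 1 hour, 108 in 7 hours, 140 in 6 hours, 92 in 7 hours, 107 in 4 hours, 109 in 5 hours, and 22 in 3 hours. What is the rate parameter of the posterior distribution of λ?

82

Total count: 144 + 15 + 57 + 32 = 248.
Total exposure: 7 + 2 + 7 + 5 = 21 hours.
After the first batch: Gamma(8 + 248, 18 + 21) = Gamma(256, 39).
Total count: 72 + 63 + 24 + 23 + 108 + 140 + 92 + 107 + 109 + 22 = 760.
Total exposure: 4 + 3 + 3 + 1 + 7 + 6 + 7 + 4 + 5 + 3 = 43 hours.
After the second batch: Gamma(256 + 760, 39 + 43) = Gamma(1016, 82).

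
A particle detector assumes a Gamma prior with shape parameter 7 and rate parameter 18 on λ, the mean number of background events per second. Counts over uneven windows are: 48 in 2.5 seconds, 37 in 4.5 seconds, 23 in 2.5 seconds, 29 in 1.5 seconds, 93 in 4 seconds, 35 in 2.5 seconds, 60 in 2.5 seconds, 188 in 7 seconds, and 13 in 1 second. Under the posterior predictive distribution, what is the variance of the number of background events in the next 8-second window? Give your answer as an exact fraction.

57564/529

Total count: 48 + 37 + 23 + 29 + 93 + 35 + 60 + 188 + 13 = 526.
Total exposure: 2.5 + 4.5 + 2.5 + 1.5 + 4 + 2.5 + 2.5 + 7 + 1 = 28 seconds.
Posterior: α' = 7 + 526 = 533, β' = 18 + 28 = 46.
The posterior predictive for a window of length T is Negative Binomial with variance T·α'·(β'+T)/β'² = 8·533·54/2116 = 57564/529.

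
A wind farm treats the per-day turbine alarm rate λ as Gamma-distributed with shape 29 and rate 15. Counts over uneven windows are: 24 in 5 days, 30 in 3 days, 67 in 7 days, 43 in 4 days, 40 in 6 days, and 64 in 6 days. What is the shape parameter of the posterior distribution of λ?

Total count: 24 + 30 + 67 + 43 + 40 + 64 = 268.
Total exposure: 5 + 3 + 7 + 4 + 6 + 6 = 31 days.
The Gamma prior is conjugate for the Poisson rate, so λ | data ~ Gamma(29+268, 15+31) = Gamma(297, 46).

297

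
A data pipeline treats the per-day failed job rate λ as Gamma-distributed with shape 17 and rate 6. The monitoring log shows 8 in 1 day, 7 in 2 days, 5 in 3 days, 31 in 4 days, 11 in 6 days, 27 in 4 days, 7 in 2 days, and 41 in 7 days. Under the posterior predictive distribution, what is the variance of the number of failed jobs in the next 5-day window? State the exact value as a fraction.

Total count: 8 + 7 + 5 + 31 + 11 + 27 + 7 + 41 = 137.
Total exposure: 1 + 2 + 3 + 4 + 6 + 4 + 2 + 7 = 29 days.
Posterior: α' = 17 + 137 = 154, β' = 6 + 29 = 35.
The posterior predictive for a window of length T is Negative Binomial with variance T·α'·(β'+T)/β'² = 5·154·40/1225 = 176/7.

176/7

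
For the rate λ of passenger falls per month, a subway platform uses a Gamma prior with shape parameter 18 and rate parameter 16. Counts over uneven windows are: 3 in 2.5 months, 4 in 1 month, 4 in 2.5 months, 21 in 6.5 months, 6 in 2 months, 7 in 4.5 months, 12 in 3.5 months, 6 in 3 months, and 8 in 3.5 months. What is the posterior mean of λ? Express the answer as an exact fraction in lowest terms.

Total count: 3 + 4 + 4 + 21 + 6 + 7 + 12 + 6 + 8 = 71.
Total exposure: 2.5 + 1 + 2.5 + 6.5 + 2 + 4.5 + 3.5 + 3 + 3.5 = 29 months.
Posterior: α' = 18 + 71 = 89, β' = 16 + 29 = 45.
Posterior mean = α'/β' = 89/45.

89/45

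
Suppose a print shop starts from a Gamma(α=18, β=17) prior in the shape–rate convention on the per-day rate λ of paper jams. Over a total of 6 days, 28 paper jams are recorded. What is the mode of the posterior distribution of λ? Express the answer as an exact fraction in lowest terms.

Total count 28 over total exposure 6 days.
The Gamma prior is conjugate for the Poisson rate, so λ | data ~ Gamma(18+28, 17+6) = Gamma(46, 23).
Posterior mode = (α'−1)/β' = 45/23.

45/23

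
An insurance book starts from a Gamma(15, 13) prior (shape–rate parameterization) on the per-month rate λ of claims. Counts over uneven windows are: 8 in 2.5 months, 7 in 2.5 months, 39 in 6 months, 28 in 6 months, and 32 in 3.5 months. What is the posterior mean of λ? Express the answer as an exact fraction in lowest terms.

258/67

Total count: 8 + 7 + 39 + 28 + 32 = 114.
Total exposure: 2.5 + 2.5 + 6 + 6 + 3.5 = 20.5 months.
The Gamma prior is conjugate for the Poisson rate, so λ | data ~ Gamma(15+114, 13+20.5) = Gamma(129, 67/2).
Posterior mean = α'/β' = 129/(67/2) = 258/67.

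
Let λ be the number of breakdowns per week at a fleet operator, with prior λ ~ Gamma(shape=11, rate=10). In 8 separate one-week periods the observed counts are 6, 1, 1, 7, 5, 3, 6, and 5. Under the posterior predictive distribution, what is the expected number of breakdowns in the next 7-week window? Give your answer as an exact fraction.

35/2

Total count: 6 + 1 + 1 + 7 + 5 + 3 + 6 + 5 = 34.
Total exposure: 8 weeks.
Posterior: α' = 11 + 34 = 45, β' = 10 + 8 = 18.
Predictive mean over a 7-week window = T·E[λ|data] = 7·45/18 = 35/2.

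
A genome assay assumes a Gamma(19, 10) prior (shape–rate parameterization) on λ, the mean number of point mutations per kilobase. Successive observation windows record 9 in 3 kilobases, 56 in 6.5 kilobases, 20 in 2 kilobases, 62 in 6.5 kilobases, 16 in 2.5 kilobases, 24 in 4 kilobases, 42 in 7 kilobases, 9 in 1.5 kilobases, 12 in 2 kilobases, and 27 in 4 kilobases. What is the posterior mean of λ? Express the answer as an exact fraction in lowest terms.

Total count: 9 + 56 + 20 + 62 + 16 + 24 + 42 + 9 + 12 + 27 = 277.
Total exposure: 3 + 6.5 + 2 + 6.5 + 2.5 + 4 + 7 + 1.5 + 2 + 4 = 39 kilobases.
Posterior: α' = 19 + 277 = 296, β' = 10 + 39 = 49.
Posterior mean = α'/β' = 296/49.

296/49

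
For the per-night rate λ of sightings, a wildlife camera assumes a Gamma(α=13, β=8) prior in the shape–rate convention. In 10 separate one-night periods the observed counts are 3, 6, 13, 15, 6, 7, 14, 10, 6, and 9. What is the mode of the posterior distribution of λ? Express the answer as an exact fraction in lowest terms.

Total count: 3 + 6 + 13 + 15 + 6 + 7 + 14 + 10 + 6 + 9 = 89.
Total exposure: 10 nights.
The Gamma prior is conjugate for the Poisson rate, so λ | data ~ Gamma(13+89, 8+10) = Gamma(102, 18).
Posterior mode = (α'−1)/β' = 101/18.

101/18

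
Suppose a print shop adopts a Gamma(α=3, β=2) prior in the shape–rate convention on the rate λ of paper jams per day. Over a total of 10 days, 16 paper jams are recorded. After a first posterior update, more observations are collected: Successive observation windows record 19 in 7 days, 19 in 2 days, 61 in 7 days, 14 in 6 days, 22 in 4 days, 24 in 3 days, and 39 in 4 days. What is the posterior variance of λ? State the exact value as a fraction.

217/2025

Total count 16 over total exposure 10 days.
After the first batch: Gamma(3 + 16, 2 + 10) = Gamma(19, 12).
Total count: 19 + 19 + 61 + 14 + 22 + 24 + 39 = 198.
Total exposure: 7 + 2 + 7 + 6 + 4 + 3 + 4 = 33 days.
After the second batch: Gamma(19 + 198, 12 + 33) = Gamma(217, 45).
Posterior variance = α'/β'² = 217/2025.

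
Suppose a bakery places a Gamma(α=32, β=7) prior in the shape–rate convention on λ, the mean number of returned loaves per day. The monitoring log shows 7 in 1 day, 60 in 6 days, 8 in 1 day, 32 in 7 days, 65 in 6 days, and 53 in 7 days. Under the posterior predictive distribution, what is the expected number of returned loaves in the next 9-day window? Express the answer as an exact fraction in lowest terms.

2313/35

Total count: 7 + 60 + 8 + 32 + 65 + 53 = 225.
Total exposure: 1 + 6 + 1 + 7 + 6 + 7 = 28 days.
The Gamma prior is conjugate for the Poisson rate, so λ | data ~ Gamma(32+225, 7+28) = Gamma(257, 35).
Predictive mean over a 9-day window = T·E[λ|data] = 9·257/35 = 2313/35.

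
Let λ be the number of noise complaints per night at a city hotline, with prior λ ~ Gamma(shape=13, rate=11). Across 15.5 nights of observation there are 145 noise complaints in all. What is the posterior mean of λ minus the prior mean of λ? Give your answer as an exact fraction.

Total count 145 over total exposure 15.5 nights.
Gamma(α, β) with Poisson data over total exposure Σt gives posterior Gamma(α+Σx, β+Σt) = Gamma(158, 53/2).
Posterior mean = 158/(53/2) = 316/53; prior mean = 13/11 = 13/11. Difference = 316/53 − 13/11 = 2787/583.

2787/583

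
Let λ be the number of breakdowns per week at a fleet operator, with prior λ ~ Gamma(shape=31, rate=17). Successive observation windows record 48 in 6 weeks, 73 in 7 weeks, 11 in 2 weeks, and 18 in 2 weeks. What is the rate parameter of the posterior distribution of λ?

Total count: 48 + 73 + 11 + 18 = 150.
Total exposure: 6 + 7 + 2 + 2 = 17 weeks.
By Gamma–Poisson conjugacy, the posterior is Gamma(α + Σx, β + Σt) = Gamma(31 + 150, 17 + 17) = Gamma(181, 34).

34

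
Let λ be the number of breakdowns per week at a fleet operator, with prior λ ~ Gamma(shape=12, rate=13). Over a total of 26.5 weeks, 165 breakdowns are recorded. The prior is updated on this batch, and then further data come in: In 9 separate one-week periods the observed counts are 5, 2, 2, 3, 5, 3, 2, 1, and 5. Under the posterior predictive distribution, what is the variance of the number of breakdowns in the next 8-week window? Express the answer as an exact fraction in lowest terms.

Total count 165 over total exposure 26.5 weeks.
After the first batch: Gamma(12 + 165, 13 + 26.5) = Gamma(177, 79/2).
Total count: 5 + 2 + 2 + 3 + 5 + 3 + 2 + 1 + 5 = 28.
Total exposure: 9 weeks.
After the second batch: Gamma(177 + 28, 79/2 + 9) = Gamma(205, 97/2).
The posterior predictive for a window of length T is Negative Binomial with variance T·α'·(β'+T)/β'² = 8·205·(113/2)/(9409/4) = 370640/9409.

370640/9409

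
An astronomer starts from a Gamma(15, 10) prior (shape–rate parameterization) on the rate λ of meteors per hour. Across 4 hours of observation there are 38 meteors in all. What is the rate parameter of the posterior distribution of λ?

14

Total count 38 over total exposure 4 hours.
By Gamma–Poisson conjugacy, the posterior is Gamma(α + Σx, β + Σt) = Gamma(15 + 38, 10 + 4) = Gamma(53, 14).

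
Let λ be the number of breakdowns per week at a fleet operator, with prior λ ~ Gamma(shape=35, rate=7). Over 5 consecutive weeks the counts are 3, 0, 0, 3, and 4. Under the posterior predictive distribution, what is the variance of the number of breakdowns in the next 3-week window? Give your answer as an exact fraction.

225/16

Total count: 3 + 0 + 0 + 3 + 4 = 10.
Total exposure: 5 weeks.
The Gamma prior is conjugate for the Poisson rate, so λ | data ~ Gamma(35+10, 7+5) = Gamma(45, 12).
The posterior predictive for a window of length T is Negative Binomial with variance T·α'·(β'+T)/β'² = 3·45·15/144 = 225/16.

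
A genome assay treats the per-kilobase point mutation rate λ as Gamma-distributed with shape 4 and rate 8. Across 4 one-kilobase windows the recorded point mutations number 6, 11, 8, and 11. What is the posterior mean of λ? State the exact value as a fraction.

10/3

Total count: 6 + 11 + 8 + 11 = 36.
Total exposure: 4 kilobases.
By Gamma–Poisson conjugacy, the posterior is Gamma(α + Σx, β + Σt) = Gamma(4 + 36, 8 + 4) = Gamma(40, 12).
Posterior mean = α'/β' = 40/12 = 10/3.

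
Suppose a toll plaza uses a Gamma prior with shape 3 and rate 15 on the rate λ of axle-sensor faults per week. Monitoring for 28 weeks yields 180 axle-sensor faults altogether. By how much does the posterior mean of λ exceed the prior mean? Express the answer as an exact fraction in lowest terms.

Total count 180 over total exposure 28 weeks.
The Gamma prior is conjugate for the Poisson rate, so λ | data ~ Gamma(3+180, 15+28) = Gamma(183, 43).
Posterior mean = 183/43 = 183/43; prior mean = 3/15 = 1/5. Difference = 183/43 − 1/5 = 872/215.

872/215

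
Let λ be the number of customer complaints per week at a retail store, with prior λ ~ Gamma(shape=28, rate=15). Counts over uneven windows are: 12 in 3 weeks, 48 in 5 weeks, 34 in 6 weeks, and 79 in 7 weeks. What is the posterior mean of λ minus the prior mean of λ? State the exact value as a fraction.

Total count: 12 + 48 + 34 + 79 = 173.
Total exposure: 3 + 5 + 6 + 7 = 21 weeks.
Conjugate update: add total count to the shape and total exposure to the rate, giving Gamma(201, 36).
Posterior mean = 201/36 = 67/12; prior mean = 28/15 = 28/15. Difference = 67/12 − 28/15 = 223/60.

223/60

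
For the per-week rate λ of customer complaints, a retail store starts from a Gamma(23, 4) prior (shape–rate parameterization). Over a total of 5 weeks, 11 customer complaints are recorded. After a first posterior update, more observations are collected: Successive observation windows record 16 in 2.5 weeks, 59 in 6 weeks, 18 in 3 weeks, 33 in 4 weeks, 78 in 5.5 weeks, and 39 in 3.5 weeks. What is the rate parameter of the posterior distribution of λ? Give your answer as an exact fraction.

67/2

Total count 11 over total exposure 5 weeks.
After the first batch: Gamma(23 + 11, 4 + 5) = Gamma(34, 9).
Total count: 16 + 59 + 18 + 33 + 78 + 39 = 243.
Total exposure: 2.5 + 6 + 3 + 4 + 5.5 + 3.5 = 24.5 weeks.
After the second batch: Gamma(34 + 243, 9 + 24.5) = Gamma(277, 67/2).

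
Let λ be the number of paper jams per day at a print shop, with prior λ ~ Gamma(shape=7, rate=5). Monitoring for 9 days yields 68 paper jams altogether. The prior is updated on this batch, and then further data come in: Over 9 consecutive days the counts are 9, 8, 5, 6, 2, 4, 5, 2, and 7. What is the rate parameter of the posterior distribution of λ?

23

Total count 68 over total exposure 9 days.
After the first batch: Gamma(7 + 68, 5 + 9) = Gamma(75, 14).
Total count: 9 + 8 + 5 + 6 + 2 + 4 + 5 + 2 + 7 = 48.
Total exposure: 9 days.
After the second batch: Gamma(75 + 48, 14 + 9) = Gamma(123, 23).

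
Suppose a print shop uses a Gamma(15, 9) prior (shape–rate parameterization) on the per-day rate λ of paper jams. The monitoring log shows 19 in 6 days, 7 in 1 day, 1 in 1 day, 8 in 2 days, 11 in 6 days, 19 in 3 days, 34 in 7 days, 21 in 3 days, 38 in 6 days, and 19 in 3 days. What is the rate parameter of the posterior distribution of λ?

Total count: 19 + 7 + 1 + 8 + 11 + 19 + 34 + 21 + 38 + 19 = 177.
Total exposure: 6 + 1 + 1 + 2 + 6 + 3 + 7 + 3 + 6 + 3 = 38 days.
Posterior: α' = 15 + 177 = 192, β' = 9 + 38 = 47.

47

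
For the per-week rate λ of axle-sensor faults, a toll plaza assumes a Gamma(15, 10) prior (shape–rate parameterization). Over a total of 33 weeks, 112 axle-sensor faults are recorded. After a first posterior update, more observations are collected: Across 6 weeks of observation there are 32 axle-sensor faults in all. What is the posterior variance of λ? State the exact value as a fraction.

159/2401

Total count 112 over total exposure 33 weeks.
After the first batch: Gamma(15 + 112, 10 + 33) = Gamma(127, 43).
Total count 32 over total exposure 6 weeks.
After the second batch: Gamma(127 + 32, 43 + 6) = Gamma(159, 49).
Posterior variance = α'/β'² = 159/2401.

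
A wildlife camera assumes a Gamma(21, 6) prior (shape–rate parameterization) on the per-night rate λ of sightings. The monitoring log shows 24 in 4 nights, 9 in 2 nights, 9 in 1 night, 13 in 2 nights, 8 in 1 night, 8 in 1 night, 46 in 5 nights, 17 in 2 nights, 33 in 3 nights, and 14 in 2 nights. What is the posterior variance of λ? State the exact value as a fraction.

Total count: 24 + 9 + 9 + 13 + 8 + 8 + 46 + 17 + 33 + 14 = 181.
Total exposure: 4 + 2 + 1 + 2 + 1 + 1 + 5 + 2 + 3 + 2 = 23 nights.
Conjugate update: add total count to the shape and total exposure to the rate, giving Gamma(202, 29).
Posterior variance = α'/β'² = 202/841.

202/841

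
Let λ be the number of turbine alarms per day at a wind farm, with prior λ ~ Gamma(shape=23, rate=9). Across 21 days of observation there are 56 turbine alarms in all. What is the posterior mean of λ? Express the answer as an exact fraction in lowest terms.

79/30

Total count 56 over total exposure 21 days.
The Gamma prior is conjugate for the Poisson rate, so λ | data ~ Gamma(23+56, 9+21) = Gamma(79, 30).
Posterior mean = α'/β' = 79/30.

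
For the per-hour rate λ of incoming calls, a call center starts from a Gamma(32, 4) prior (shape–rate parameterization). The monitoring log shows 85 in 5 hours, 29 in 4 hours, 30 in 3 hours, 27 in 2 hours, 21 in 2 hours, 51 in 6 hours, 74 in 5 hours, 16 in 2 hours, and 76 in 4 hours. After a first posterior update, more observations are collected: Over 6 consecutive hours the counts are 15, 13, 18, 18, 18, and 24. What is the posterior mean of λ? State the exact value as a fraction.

547/43

Total count: 85 + 29 + 30 + 27 + 21 + 51 + 74 + 16 + 76 = 409.
Total exposure: 5 + 4 + 3 + 2 + 2 + 6 + 5 + 2 + 4 = 33 hours.
After the first batch: Gamma(32 + 409, 4 + 33) = Gamma(441, 37).
Total count: 15 + 13 + 18 + 18 + 18 + 24 = 106.
Total exposure: 6 hours.
After the second batch: Gamma(441 + 106, 37 + 6) = Gamma(547, 43).
Posterior mean = α'/β' = 547/43.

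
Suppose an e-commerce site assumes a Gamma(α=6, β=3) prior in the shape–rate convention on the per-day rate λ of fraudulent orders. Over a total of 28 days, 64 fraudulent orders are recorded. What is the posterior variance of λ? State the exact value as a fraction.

70/961

Total count 64 over total exposure 28 days.
The Gamma prior is conjugate for the Poisson rate, so λ | data ~ Gamma(6+64, 3+28) = Gamma(70, 31).
Posterior variance = α'/β'² = 70/961.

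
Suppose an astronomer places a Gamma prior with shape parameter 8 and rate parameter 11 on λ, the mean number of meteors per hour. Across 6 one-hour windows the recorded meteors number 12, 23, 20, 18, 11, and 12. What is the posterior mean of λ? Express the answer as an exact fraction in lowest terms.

Total count: 12 + 23 + 20 + 18 + 11 + 12 = 96.
Total exposure: 6 hours.
Conjugate update: add total count to the shape and total exposure to the rate, giving Gamma(104, 17).
Posterior mean = α'/β' = 104/17.

104/17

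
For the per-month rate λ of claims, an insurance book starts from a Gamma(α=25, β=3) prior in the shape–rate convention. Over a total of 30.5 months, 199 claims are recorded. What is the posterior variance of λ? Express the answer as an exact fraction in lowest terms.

896/4489

Total count 199 over total exposure 30.5 months.
The Gamma prior is conjugate for the Poisson rate, so λ | data ~ Gamma(25+199, 3+30.5) = Gamma(224, 67/2).
Posterior variance = α'/β'² = 224/(4489/4) = 896/4489.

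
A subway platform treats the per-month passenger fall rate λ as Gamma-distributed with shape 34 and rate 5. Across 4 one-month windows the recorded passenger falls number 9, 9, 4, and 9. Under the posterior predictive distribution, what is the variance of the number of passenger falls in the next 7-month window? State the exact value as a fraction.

Total count: 9 + 9 + 4 + 9 = 31.
Total exposure: 4 months.
Posterior: α' = 34 + 31 = 65, β' = 5 + 4 = 9.
The posterior predictive for a window of length T is Negative Binomial with variance T·α'·(β'+T)/β'² = 7·65·16/81 = 7280/81.

7280/81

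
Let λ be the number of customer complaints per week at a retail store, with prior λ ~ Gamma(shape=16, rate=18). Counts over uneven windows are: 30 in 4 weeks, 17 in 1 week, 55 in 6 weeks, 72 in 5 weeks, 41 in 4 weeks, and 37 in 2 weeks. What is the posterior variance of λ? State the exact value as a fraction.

Total count: 30 + 17 + 55 + 72 + 41 + 37 = 252.
Total exposure: 4 + 1 + 6 + 5 + 4 + 2 = 22 weeks.
Posterior: α' = 16 + 252 = 268, β' = 18 + 22 = 40.
Posterior variance = α'/β'² = 268/1600 = 67/400.

67/400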